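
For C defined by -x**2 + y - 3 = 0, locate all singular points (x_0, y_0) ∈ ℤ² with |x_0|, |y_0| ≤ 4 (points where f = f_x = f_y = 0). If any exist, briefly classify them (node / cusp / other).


No singular points in the scanned grid; C is smooth there.

Compute partial derivatives:
  f_x = -2*x.
  f_y = 1.
f_y = 1 is a nonzero constant, so f_y never vanishes: no point (x, y) can satisfy f = f_x = f_y = 0. In particular no (x, y) ∈ {−4, ..., 4}² is singular; the curve is smooth.


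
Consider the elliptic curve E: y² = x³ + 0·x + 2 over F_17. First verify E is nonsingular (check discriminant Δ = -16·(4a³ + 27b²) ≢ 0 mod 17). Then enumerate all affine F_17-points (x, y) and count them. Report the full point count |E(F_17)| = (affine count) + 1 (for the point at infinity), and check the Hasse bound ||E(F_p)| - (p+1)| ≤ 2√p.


Affine points = {(0, 6), (0, 11), (4, 7), (4, 10), (5, 5), (5, 12), (8, 2), (8, 15), (9, 0), (10, 4), (10, 13), (12, 8), (12, 9), (14, 3), (14, 14), (16, 1), (16, 16)}; affine count = 17; |E(F_17)| = 18.

Discriminant check: Δ ∝ 4a³ + 27b² = 4·0³ + 27·2² = 4·0 + 27·4 ≡ 6 (mod 17). Nonzero ⇒ E is nonsingular.
For each x ∈ F_17, compute rhs = x³ + 0·x + 2 mod 17, then count y ∈ F_17 with y² ≡ rhs.
  x = 0: rhs = 2, matching y values: 6, 11 (2 points).
  x = 1: rhs = 3, matching y values: none (0 points).
  x = 2: rhs = 10, matching y values: none (0 points).
  x = 3: rhs = 12, matching y values: none (0 points).
  x = 4: rhs = 15, matching y values: 7, 10 (2 points).
  x = 5: rhs = 8, matching y values: 5, 12 (2 points).
  x = 6: rhs = 14, matching y values: none (0 points).
  x = 7: rhs = 5, matching y values: none (0 points).
  x = 8: rhs = 4, matching y values: 2, 15 (2 points).
  x = 9: rhs = 0, matching y values: 0 (1 points).
  x = 10: rhs = 16, matching y values: 4, 13 (2 points).
  x = 11: rhs = 7, matching y values: none (0 points).
  x = 12: rhs = 13, matching y values: 8, 9 (2 points).
  x = 13: rhs = 6, matching y values: none (0 points).
  x = 14: rhs = 9, matching y values: 3, 14 (2 points).
  x = 15: rhs = 11, matching y values: none (0 points).
  x = 16: rhs = 1, matching y values: 1, 16 (2 points).
Total affine count: 17.
Full point count |E(F_17)| = 17 + 1 = 18.
Hasse bound: |18 − (17+1)| = |0| = 0 ≤ 2√17 ≈ 8.2462 ✓.


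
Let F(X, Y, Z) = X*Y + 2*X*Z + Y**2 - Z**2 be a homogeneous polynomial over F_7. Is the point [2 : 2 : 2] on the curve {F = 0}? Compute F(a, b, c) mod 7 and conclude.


F(2,2,2) ≡ 5 (mod 7); P is NOT on the curve.

Evaluate F(2, 2, 2) term-by-term (mod 7).
  X*Y ↦ 1·2·2·1 = 4
  2*X*Z ↦ 2·2·1·2 = 8
  Y**2 ↦ 1·1·4·1 = 4
  -Z**2 ↦ -1·1·1·4 = -4
Sum: F(2, 2, 2) = (4) + (8) + (4) + (-4) = 12.
Reducing mod 7: 12 ≡ 5 (mod 7).
Since F(a, b, c) ≡ 5 ≠ 0 (mod 7), P does NOT lie on the curve.


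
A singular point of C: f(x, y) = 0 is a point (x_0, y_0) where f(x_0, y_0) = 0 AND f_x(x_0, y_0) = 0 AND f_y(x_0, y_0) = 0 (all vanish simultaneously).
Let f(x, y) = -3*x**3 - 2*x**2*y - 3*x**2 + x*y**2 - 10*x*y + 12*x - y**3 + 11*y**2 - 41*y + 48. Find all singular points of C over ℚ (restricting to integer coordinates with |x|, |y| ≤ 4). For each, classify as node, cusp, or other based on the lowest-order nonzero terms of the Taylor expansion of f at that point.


Singular points: {(-1, 3)}; classification: cusp.

Compute partial derivatives:
  f_x = -9*x**2 - 4*x*y - 6*x + y**2 - 10*y + 12.
  f_y = -2*x**2 + 2*x*y - 10*x - 3*y**2 + 22*y - 41.
Scan x_0 ∈ {−4, ..., 4}. For each x_0, f_y(x_0, y) is a polynomial in y; find its integer roots y ∈ {−4, ..., 4}, then test f_x and f at those candidates.
  x = -4: f_y(-4, y) = -3*y**2 + 14*y - 33; no integer root y with |y| ≤ 4.
  x = -3: f_y(-3, y) = -3*y**2 + 16*y - 29; no integer root y with |y| ≤ 4.
  x = -2: f_y(-2, y) = -3*y**2 + 18*y - 29; no integer root y with |y| ≤ 4.
  x = -1: f_y(-1, y) = -3*y**2 + 20*y - 33; vanishes at y ∈ {3}. (-1, 3): f_x = 0, f = 0 — SINGULAR.
  x = 0: f_y(0, y) = -3*y**2 + 22*y - 41; no integer root y with |y| ≤ 4.
  x = 1: f_y(1, y) = -3*y**2 + 24*y - 53; no integer root y with |y| ≤ 4.
  x = 2: f_y(2, y) = -3*y**2 + 26*y - 69; no integer root y with |y| ≤ 4.
  x = 3: f_y(3, y) = -3*y**2 + 28*y - 89; no integer root y with |y| ≤ 4.
  x = 4: f_y(4, y) = -3*y**2 + 30*y - 113; no integer root y with |y| ≤ 4.
Only singular point on the grid: (-1, 3).
Classify: substitute x = -1 + u, y = 3 + v and expand: f = -3*u**3 - 2*u**2*v + u*v**2 - v**3 + v**2.
No constant or linear terms (consistent with a singular point). Quadratic part: v**2. Cubic part: -3*u**3 - 2*u**2*v + u*v**2 - v**3.
The quadratic part v**2 is a perfect square, so there is a single (double) tangent line v = 0, i.e. y = 3. Restricting the cubic part to that line (v = 0) leaves -3*u**3 ≠ 0, so f is not divisible by v and the branch is v² ≈ 3*u**3 to lowest order — this is a cusp.
Classification: cusp.


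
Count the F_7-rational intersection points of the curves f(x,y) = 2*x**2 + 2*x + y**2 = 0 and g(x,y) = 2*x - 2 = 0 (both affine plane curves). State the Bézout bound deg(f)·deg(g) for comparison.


Common zeros: ∅; count = 0; Bézout bound = 2.

deg(f) = 2, deg(g) = 1, so Bézout bound = 2.
Scan x ∈ F_7. For each x, list the y ∈ F_7 with f(x, y) ≡ 0 and those with g(x, y) ≡ 0 (mod 7); the common zeros in that column are the intersection.
  x = 0: f ≡ 0 at y ∈ {0}; g ≡ 0 at y ∈ ∅; common: ∅.
  x = 1: f ≡ 0 at y ∈ ∅; g ≡ 0 at y ∈ {0, 1, 2, 3, 4, 5, 6}; common: ∅.
  x = 2: f ≡ 0 at y ∈ {3, 4}; g ≡ 0 at y ∈ ∅; common: ∅.
  x = 3: f ≡ 0 at y ∈ {2, 5}; g ≡ 0 at y ∈ ∅; common: ∅.
  x = 4: f ≡ 0 at y ∈ {3, 4}; g ≡ 0 at y ∈ ∅; common: ∅.
  x = 5: f ≡ 0 at y ∈ ∅; g ≡ 0 at y ∈ ∅; common: ∅.
  x = 6: f ≡ 0 at y ∈ {0}; g ≡ 0 at y ∈ ∅; common: ∅.
Collecting: common zeros = ∅, so the count is 0.
Comparison with the Bézout bound: 0 ≤ 2 = deg(f)·deg(g), as expected for curves with no common component (the affine F_7-count falls short of the bound because intersections may lie at infinity, over extension fields, or carry multiplicity).


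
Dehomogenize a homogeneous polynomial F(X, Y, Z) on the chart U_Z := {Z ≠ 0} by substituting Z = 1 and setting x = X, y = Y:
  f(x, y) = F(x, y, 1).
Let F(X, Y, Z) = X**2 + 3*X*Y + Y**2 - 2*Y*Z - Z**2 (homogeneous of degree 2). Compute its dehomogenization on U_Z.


f(x, y) = x**2 + 3*x*y + y**2 - 2*y - 1

On U_Z we set Z = 1. Each monomial c·X^i·Y^j·Z^k in F becomes c·x^i·y^j·1^k = c·x^i·y^j.
Substituting Z = 1: F(X, Y, 1) = x**2 + 3*x*y + y**2 - 2*y - 1.
Note: deg(f) ≤ deg(F) = 2; strict inequality happens when F is divisible by Z (lost terms).


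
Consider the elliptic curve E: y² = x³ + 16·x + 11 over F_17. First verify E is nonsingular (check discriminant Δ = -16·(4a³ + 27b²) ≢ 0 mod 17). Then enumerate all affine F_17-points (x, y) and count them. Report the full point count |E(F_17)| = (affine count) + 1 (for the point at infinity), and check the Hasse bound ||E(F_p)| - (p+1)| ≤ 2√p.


Affine points = {(2, 0), (3, 1), (3, 16), (6, 0), (9, 0), (10, 7), (10, 10), (13, 6), (13, 11), (14, 2), (14, 15)}; affine count = 11; |E(F_17)| = 12.

Discriminant check: Δ ∝ 4a³ + 27b² = 4·16³ + 27·11² = 4·4096 + 27·121 ≡ 16 (mod 17). Nonzero ⇒ E is nonsingular.
For each x ∈ F_17, compute rhs = x³ + 16·x + 11 mod 17, then count y ∈ F_17 with y² ≡ rhs.
  x = 0: rhs = 11, matching y values: none (0 points).
  x = 1: rhs = 11, matching y values: none (0 points).
  x = 2: rhs = 0, matching y values: 0 (1 points).
  x = 3: rhs = 1, matching y values: 1, 16 (2 points).
  x = 4: rhs = 3, matching y values: none (0 points).
  x = 5: rhs = 12, matching y values: none (0 points).
  x = 6: rhs = 0, matching y values: 0 (1 points).
  x = 7: rhs = 7, matching y values: none (0 points).
  x = 8: rhs = 5, matching y values: none (0 points).
  x = 9: rhs = 0, matching y values: 0 (1 points).
  x = 10: rhs = 15, matching y values: 7, 10 (2 points).
  x = 11: rhs = 5, matching y values: none (0 points).
  x = 12: rhs = 10, matching y values: none (0 points).
  x = 13: rhs = 2, matching y values: 6, 11 (2 points).
  x = 14: rhs = 4, matching y values: 2, 15 (2 points).
  x = 15: rhs = 5, matching y values: none (0 points).
  x = 16: rhs = 11, matching y values: none (0 points).
Total affine count: 11.
Full point count |E(F_17)| = 11 + 1 = 12.
Hasse bound: |12 − (17+1)| = |-6| = 6 ≤ 2√17 ≈ 8.2462 ✓.


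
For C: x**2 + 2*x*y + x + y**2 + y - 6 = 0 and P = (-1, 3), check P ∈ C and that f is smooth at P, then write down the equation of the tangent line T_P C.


Tangent line at P: 5*x + 5*y - 10 = 0.

Step 1: f(-1, 3) = 0, so P lies on C.
Step 2: partial derivatives
  f_x(x, y) = 2*x + 2*y + 1, f_y(x, y) = 2*x + 2*y + 1.
  f_x(P) = 5, f_y(P) = 5 (gradient nonzero, so P is smooth).
Step 3: tangent line at P: 5·(x − -1) + 5·(y − 3) = 0.
Expanding: 5*x + 5*y - 10 = 0.


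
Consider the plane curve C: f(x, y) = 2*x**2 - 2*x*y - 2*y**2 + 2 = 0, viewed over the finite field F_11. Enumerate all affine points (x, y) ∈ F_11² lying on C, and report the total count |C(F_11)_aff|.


Affine F_11-points: {(0, 1), (0, 10), (1, 1), (1, 9), (3, 2), (3, 6), (8, 5), (8, 9), (10, 2), (10, 10)}; count = 10.

For each of the 121 pairs (x, y) ∈ F_11², evaluate f(x, y) mod 11. Record the zeros.
  x = 0: [0↦2, 1↦0, 2↦5, 3↦6, 4↦3, 5↦7, 6↦7, 7↦3, 8↦6, 9↦5, 10↦0]  zeros at y ∈ {1, 10}
  x = 1: [0↦4, 1↦0, 2↦3, 3↦2, 4↦8, 5↦10, 6↦8, 7↦2, 8↦3, 9↦0, 10↦4]  zeros at y ∈ {1, 9}
  x = 2: [0↦10, 1↦4, 2↦5, 3↦2, 4↦6, 5↦6, 6↦2, 7↦5, 8↦4, 9↦10, 10↦1]  zeros at y ∈ ∅
  x = 3: [0↦9, 1↦1, 2↦0, 3↦6, 4↦8, 5↦6, 6↦0, 7↦1, 8↦9, 9↦2, 10↦2]  zeros at y ∈ {2, 6}
  x = 4: [0↦1, 1↦2, 2↦10, 3↦3, 4↦3, 5↦10, 6↦2, 7↦1, 8↦7, 9↦9, 10↦7]  zeros at y ∈ ∅
  x = 5: [0↦8, 1↦7, 2↦2, 3↦4, 4↦2, 5↦7, 6↦8, 7↦5, 8↦9, 9↦9, 10↦5]  zeros at y ∈ ∅
  x = 6: [0↦8, 1↦5, 2↦9, 3↦9, 4↦5, 5↦8, 6↦7, 7↦2, 8↦4, 9↦2, 10↦7]  zeros at y ∈ ∅
  x = 7: [0↦1, 1↦7, 2↦9, 3↦7, 4↦1, 5↦2, 6↦10, 7↦3, 8↦3, 9↦10, 10↦2]  zeros at y ∈ ∅
  x = 8: [0↦9, 1↦2, 2↦2, 3↦9, 4↦1, 5↦0, 6↦6, 7↦8, 8↦6, 9↦0, 10↦1]  zeros at y ∈ {5, 9}
  x = 9: [0↦10, 1↦1, 2↦10, 3↦4, 4↦5, 5↦2, 6↦6, 7↦6, 8↦2, 9↦5, 10↦4]  zeros at y ∈ ∅
  x = 10: [0↦4, 1↦4, 2↦0, 3↦3, 4↦2, 5↦8, 6↦10, 7↦8, 8↦2, 9↦3, 10↦0]  zeros at y ∈ {2, 10}
Collecting zeros: affine points = {(0, 1), (0, 10), (1, 1), (1, 9), (3, 2), (3, 6), (8, 5), (8, 9), (10, 2), (10, 10)}.
Total count |C(F_11)_aff| = 10.


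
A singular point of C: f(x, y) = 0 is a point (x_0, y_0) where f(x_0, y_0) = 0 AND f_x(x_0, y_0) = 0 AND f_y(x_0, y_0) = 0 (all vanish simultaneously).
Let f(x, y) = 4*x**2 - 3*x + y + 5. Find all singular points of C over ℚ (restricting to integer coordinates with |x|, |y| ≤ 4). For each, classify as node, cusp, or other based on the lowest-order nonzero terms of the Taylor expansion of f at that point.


No singular points in the scanned grid; C is smooth there.

Compute partial derivatives:
  f_x = 8*x - 3.
  f_y = 1.
f_y = 1 is a nonzero constant, so f_y never vanishes: no point (x, y) can satisfy f = f_x = f_y = 0. In particular no (x, y) ∈ {−4, ..., 4}² is singular; the curve is smooth.


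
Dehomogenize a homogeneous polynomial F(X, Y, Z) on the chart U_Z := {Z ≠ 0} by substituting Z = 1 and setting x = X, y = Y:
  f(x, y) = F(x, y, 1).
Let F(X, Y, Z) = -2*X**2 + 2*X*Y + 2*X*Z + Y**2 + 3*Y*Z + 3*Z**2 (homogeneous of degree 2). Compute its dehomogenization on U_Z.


f(x, y) = -2*x**2 + 2*x*y + 2*x + y**2 + 3*y + 3

On U_Z we set Z = 1. Each monomial c·X^i·Y^j·Z^k in F becomes c·x^i·y^j·1^k = c·x^i·y^j.
Substituting Z = 1: F(X, Y, 1) = -2*x**2 + 2*x*y + 2*x + y**2 + 3*y + 3.
Note: deg(f) ≤ deg(F) = 2; strict inequality happens when F is divisible by Z (lost terms).


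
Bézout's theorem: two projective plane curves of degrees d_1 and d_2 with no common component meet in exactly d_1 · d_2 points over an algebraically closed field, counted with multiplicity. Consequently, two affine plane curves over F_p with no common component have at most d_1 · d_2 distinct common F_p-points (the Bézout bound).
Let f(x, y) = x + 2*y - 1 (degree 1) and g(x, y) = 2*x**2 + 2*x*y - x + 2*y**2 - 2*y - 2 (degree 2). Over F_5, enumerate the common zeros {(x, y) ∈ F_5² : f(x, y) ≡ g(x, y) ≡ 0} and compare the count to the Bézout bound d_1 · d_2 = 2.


Common zeros: {(0, 3)}; count = 1; Bézout bound = 2.

deg(f) = 1, deg(g) = 2, so Bézout bound = 2.
Scan x ∈ F_5. For each x, list the y ∈ F_5 with f(x, y) ≡ 0 and those with g(x, y) ≡ 0 (mod 5); the common zeros in that column are the intersection.
  x = 0: f ≡ 0 at y ∈ {3}; g ≡ 0 at y ∈ {3}; common: {3}.
  x = 1: f ≡ 0 at y ∈ {0}; g ≡ 0 at y ∈ ∅; common: ∅.
  x = 2: f ≡ 0 at y ∈ {2}; g ≡ 0 at y ∈ ∅; common: ∅.
  x = 3: f ≡ 0 at y ∈ {4}; g ≡ 0 at y ∈ ∅; common: ∅.
  x = 4: f ≡ 0 at y ∈ {1}; g ≡ 0 at y ∈ ∅; common: ∅.
Collecting: common zeros = {(0, 3)}, so the count is 1.
Comparison with the Bézout bound: 1 ≤ 2 = deg(f)·deg(g), as expected for curves with no common component (the affine F_5-count falls short of the bound because intersections may lie at infinity, over extension fields, or carry multiplicity).


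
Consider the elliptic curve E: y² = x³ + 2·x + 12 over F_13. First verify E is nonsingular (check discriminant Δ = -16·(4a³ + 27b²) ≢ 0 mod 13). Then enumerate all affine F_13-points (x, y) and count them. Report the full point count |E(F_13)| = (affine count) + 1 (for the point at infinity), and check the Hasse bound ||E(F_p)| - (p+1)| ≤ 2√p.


Affine points = {(0, 5), (0, 8), (5, 2), (5, 11), (11, 0), (12, 3), (12, 10)}; affine count = 7; |E(F_13)| = 8.

Discriminant check: Δ ∝ 4a³ + 27b² = 4·2³ + 27·12² = 4·8 + 27·144 ≡ 7 (mod 13). Nonzero ⇒ E is nonsingular.
For each x ∈ F_13, compute rhs = x³ + 2·x + 12 mod 13, then count y ∈ F_13 with y² ≡ rhs.
  x = 0: rhs = 12, matching y values: 5, 8 (2 points).
  x = 1: rhs = 2, matching y values: none (0 points).
  x = 2: rhs = 11, matching y values: none (0 points).
  x = 3: rhs = 6, matching y values: none (0 points).
  x = 4: rhs = 6, matching y values: none (0 points).
  x = 5: rhs = 4, matching y values: 2, 11 (2 points).
  x = 6: rhs = 6, matching y values: none (0 points).
  x = 7: rhs = 5, matching y values: none (0 points).
  x = 8: rhs = 7, matching y values: none (0 points).
  x = 9: rhs = 5, matching y values: none (0 points).
  x = 10: rhs = 5, matching y values: none (0 points).
  x = 11: rhs = 0, matching y values: 0 (1 points).
  x = 12: rhs = 9, matching y values: 3, 10 (2 points).
Total affine count: 7.
Full point count |E(F_13)| = 7 + 1 = 8.
Hasse bound: |8 − (13+1)| = |-6| = 6 ≤ 2√13 ≈ 7.2111 ✓.


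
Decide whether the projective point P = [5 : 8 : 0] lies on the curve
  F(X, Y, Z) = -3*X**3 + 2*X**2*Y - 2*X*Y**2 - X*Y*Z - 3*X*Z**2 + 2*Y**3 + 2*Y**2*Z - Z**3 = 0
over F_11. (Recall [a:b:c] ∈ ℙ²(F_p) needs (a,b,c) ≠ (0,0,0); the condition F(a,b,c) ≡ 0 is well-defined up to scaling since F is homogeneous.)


F(5,8,0) ≡ 2 (mod 11); P is NOT on the curve.

Evaluate F(5, 8, 0) term-by-term (mod 11).
  -3*X**3 ↦ -3·125·1·1 = -375
  2*X**2*Y ↦ 2·25·8·1 = 400
  -2*X*Y**2 ↦ -2·5·64·1 = -640
  -X*Y*Z ↦ -1·5·8·0 = 0
  -3*X*Z**2 ↦ -3·5·1·0 = 0
  2*Y**3 ↦ 2·1·512·1 = 1024
  2*Y**2*Z ↦ 2·1·64·0 = 0
  -Z**3 ↦ -1·1·1·0 = 0
Sum: F(5, 8, 0) = (-375) + (400) + (-640) + (0) + (0) + (1024) + (0) + (0) = 409.
Reducing mod 11: 409 ≡ 2 (mod 11).
Since F(a, b, c) ≡ 2 ≠ 0 (mod 11), P does NOT lie on the curve.


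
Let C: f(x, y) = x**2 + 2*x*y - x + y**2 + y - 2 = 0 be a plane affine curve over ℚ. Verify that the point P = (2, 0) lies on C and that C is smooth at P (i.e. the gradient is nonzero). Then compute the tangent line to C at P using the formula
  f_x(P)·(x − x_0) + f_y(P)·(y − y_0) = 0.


Tangent line at P: 3*x + 5*y - 6 = 0.

Step 1: f(2, 0) = 0, so P lies on C.
Step 2: partial derivatives
  f_x(x, y) = 2*x + 2*y - 1, f_y(x, y) = 2*x + 2*y + 1.
  f_x(P) = 3, f_y(P) = 5 (gradient nonzero, so P is smooth).
Step 3: tangent line at P: 3·(x − 2) + 5·(y − 0) = 0.
Expanding: 3*x + 5*y - 6 = 0.


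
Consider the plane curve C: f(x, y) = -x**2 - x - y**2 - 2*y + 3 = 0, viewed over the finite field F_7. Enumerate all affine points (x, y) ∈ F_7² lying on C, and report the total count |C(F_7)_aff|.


Affine F_7-points: {(0, 1), (0, 4), (1, 2), (1, 3), (5, 2), (5, 3), (6, 1), (6, 4)}; count = 8.

For each of the 49 pairs (x, y) ∈ F_7², evaluate f(x, y) mod 7. Record the zeros.
  x = 0: [0↦3, 1↦0, 2↦2, 3↦2, 4↦0, 5↦3, 6↦4]  zeros at y ∈ {1, 4}
  x = 1: [0↦1, 1↦5, 2↦0, 3↦0, 4↦5, 5↦1, 6↦2]  zeros at y ∈ {2, 3}
  x = 2: [0↦4, 1↦1, 2↦3, 3↦3, 4↦1, 5↦4, 6↦5]  zeros at y ∈ ∅
  x = 3: [0↦5, 1↦2, 2↦4, 3↦4, 4↦2, 5↦5, 6↦6]  zeros at y ∈ ∅
  x = 4: [0↦4, 1↦1, 2↦3, 3↦3, 4↦1, 5↦4, 6↦5]  zeros at y ∈ ∅
  x = 5: [0↦1, 1↦5, 2↦0, 3↦0, 4↦5, 5↦1, 6↦2]  zeros at y ∈ {2, 3}
  x = 6: [0↦3, 1↦0, 2↦2, 3↦2, 4↦0, 5↦3, 6↦4]  zeros at y ∈ {1, 4}
Collecting zeros: affine points = {(0, 1), (0, 4), (1, 2), (1, 3), (5, 2), (5, 3), (6, 1), (6, 4)}.
Total count |C(F_7)_aff| = 8.


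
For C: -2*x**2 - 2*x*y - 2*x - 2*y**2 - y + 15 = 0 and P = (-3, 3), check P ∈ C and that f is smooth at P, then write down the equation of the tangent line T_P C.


Tangent line at P: 4*x - 7*y + 33 = 0.

Step 1: f(-3, 3) = 0, so P lies on C.
Step 2: partial derivatives
  f_x(x, y) = -4*x - 2*y - 2, f_y(x, y) = -2*x - 4*y - 1.
  f_x(P) = 4, f_y(P) = -7 (gradient nonzero, so P is smooth).
Step 3: tangent line at P: 4·(x − -3) + -7·(y − 3) = 0.
Expanding: 4*x - 7*y + 33 = 0.


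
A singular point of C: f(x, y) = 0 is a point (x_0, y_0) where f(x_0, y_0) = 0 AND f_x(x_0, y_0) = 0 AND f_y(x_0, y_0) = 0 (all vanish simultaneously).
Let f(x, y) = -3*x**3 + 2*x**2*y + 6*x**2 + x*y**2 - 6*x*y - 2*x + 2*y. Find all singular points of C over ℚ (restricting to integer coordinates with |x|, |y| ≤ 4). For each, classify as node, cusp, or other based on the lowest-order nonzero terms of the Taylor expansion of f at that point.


Singular points: {(1, 1)}; classification: node.

Compute partial derivatives:
  f_x = -9*x**2 + 4*x*y + 12*x + y**2 - 6*y - 2.
  f_y = 2*x**2 + 2*x*y - 6*x + 2.
Scan x_0 ∈ {−4, ..., 4}. For each x_0, f_y(x_0, y) is a polynomial in y; find its integer roots y ∈ {−4, ..., 4}, then test f_x and f at those candidates.
  x = -4: f_y(-4, y) = 58 - 8*y; no integer root y with |y| ≤ 4.
  x = -3: f_y(-3, y) = 38 - 6*y; no integer root y with |y| ≤ 4.
  x = -2: f_y(-2, y) = 22 - 4*y; no integer root y with |y| ≤ 4.
  x = -1: f_y(-1, y) = 10 - 2*y; no integer root y with |y| ≤ 4.
  x = 0: f_y(0, y) = 2; no integer root y with |y| ≤ 4.
  x = 1: f_y(1, y) = 2*y - 2; vanishes at y ∈ {1}. (1, 1): f_x = 0, f = 0 — SINGULAR.
  x = 2: f_y(2, y) = 4*y - 2; no integer root y with |y| ≤ 4.
  x = 3: f_y(3, y) = 6*y + 2; no integer root y with |y| ≤ 4.
  x = 4: f_y(4, y) = 8*y + 10; no integer root y with |y| ≤ 4.
Only singular point on the grid: (1, 1).
Classify: substitute x = 1 + u, y = 1 + v and expand: f = -3*u**3 + 2*u**2*v - u**2 + u*v**2 + v**2.
No constant or linear terms (consistent with a singular point). Quadratic part: -u**2 + v**2. Cubic part: -3*u**3 + 2*u**2*v + u*v**2.
The quadratic part v**2 - u**2 = (v − u)(v + u) splits into two distinct linear factors, so there are two distinct tangent lines y − 1 = ±(x − 1) — this is a node (ordinary double point).
Classification: node.


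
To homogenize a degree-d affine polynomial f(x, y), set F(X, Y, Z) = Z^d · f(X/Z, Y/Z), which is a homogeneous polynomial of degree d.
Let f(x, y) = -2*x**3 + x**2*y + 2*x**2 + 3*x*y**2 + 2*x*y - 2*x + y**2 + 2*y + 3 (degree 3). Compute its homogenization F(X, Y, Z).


F(X, Y, Z) = -2*X**3 + X**2*Y + 2*X**2*Z + 3*X*Y**2 + 2*X*Y*Z - 2*X*Z**2 + Y**2*Z + 2*Y*Z**2 + 3*Z**3

deg(f) = 3.
Substitute x = X/Z, y = Y/Z into f, then multiply by Z^3.
  monomial -2·x^3·y^0 ↦ -2·X^3·Y^0·Z^0.
  monomial 1·x^2·y^1 ↦ 1·X^2·Y^1·Z^0.
  monomial 2·x^2·y^0 ↦ 2·X^2·Y^0·Z^1.
  monomial 3·x^1·y^2 ↦ 3·X^1·Y^2·Z^0.
  monomial 2·x^1·y^1 ↦ 2·X^1·Y^1·Z^1.
  monomial -2·x^1·y^0 ↦ -2·X^1·Y^0·Z^2.
  monomial 1·x^0·y^2 ↦ 1·X^0·Y^2·Z^1.
  monomial 2·x^0·y^1 ↦ 2·X^0·Y^1·Z^2.
  monomial 3·x^0·y^0 ↦ 3·X^0·Y^0·Z^3.
Collecting: F(X, Y, Z) = -2*X**3 + X**2*Y + 2*X**2*Z + 3*X*Y**2 + 2*X*Y*Z - 2*X*Z**2 + Y**2*Z + 2*Y*Z**2 + 3*Z**3.


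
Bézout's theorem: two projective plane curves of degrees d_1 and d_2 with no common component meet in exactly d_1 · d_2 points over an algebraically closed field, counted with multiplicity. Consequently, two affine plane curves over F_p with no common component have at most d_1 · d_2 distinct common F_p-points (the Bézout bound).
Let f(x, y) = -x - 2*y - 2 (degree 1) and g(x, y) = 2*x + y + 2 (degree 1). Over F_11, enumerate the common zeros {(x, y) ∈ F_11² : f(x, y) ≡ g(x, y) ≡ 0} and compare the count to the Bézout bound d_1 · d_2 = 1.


Common zeros: {(3, 3)}; count = 1; Bézout bound = 1.

deg(f) = 1, deg(g) = 1, so Bézout bound = 1.
Scan x ∈ F_11. For each x, list the y ∈ F_11 with f(x, y) ≡ 0 and those with g(x, y) ≡ 0 (mod 11); the common zeros in that column are the intersection.
  x = 0: f ≡ 0 at y ∈ {10}; g ≡ 0 at y ∈ {9}; common: ∅.
  x = 1: f ≡ 0 at y ∈ {4}; g ≡ 0 at y ∈ {7}; common: ∅.
  x = 2: f ≡ 0 at y ∈ {9}; g ≡ 0 at y ∈ {5}; common: ∅.
  x = 3: f ≡ 0 at y ∈ {3}; g ≡ 0 at y ∈ {3}; common: {3}.
  x = 4: f ≡ 0 at y ∈ {8}; g ≡ 0 at y ∈ {1}; common: ∅.
  x = 5: f ≡ 0 at y ∈ {2}; g ≡ 0 at y ∈ {10}; common: ∅.
  x = 6: f ≡ 0 at y ∈ {7}; g ≡ 0 at y ∈ {8}; common: ∅.
  x = 7: f ≡ 0 at y ∈ {1}; g ≡ 0 at y ∈ {6}; common: ∅.
  x = 8: f ≡ 0 at y ∈ {6}; g ≡ 0 at y ∈ {4}; common: ∅.
  x = 9: f ≡ 0 at y ∈ {0}; g ≡ 0 at y ∈ {2}; common: ∅.
  x = 10: f ≡ 0 at y ∈ {5}; g ≡ 0 at y ∈ {0}; common: ∅.
Collecting: common zeros = {(3, 3)}, so the count is 1.
Comparison with the Bézout bound: 1 ≤ 1 = deg(f)·deg(g), as expected for curves with no common component (the bound is attained).


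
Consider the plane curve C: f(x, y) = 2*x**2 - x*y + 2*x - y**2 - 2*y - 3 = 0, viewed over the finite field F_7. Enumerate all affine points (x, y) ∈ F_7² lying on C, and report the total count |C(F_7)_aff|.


Affine F_7-points: {(3, 0), (3, 2), (4, 2), (4, 6), (5, 1), (5, 6)}; count = 6.

For each of the 49 pairs (x, y) ∈ F_7², evaluate f(x, y) mod 7. Record the zeros.
  x = 0: [0↦4, 1↦1, 2↦3, 3↦3, 4↦1, 5↦4, 6↦5]  zeros at y ∈ ∅
  x = 1: [0↦1, 1↦4, 2↦5, 3↦4, 4↦1, 5↦3, 6↦3]  zeros at y ∈ ∅
  x = 2: [0↦2, 1↦4, 2↦4, 3↦2, 4↦5, 5↦6, 6↦5]  zeros at y ∈ ∅
  x = 3: [0↦0, 1↦1, 2↦0, 3↦4, 4↦6, 5↦6, 6↦4]  zeros at y ∈ {0, 2}
  x = 4: [0↦2, 1↦2, 2↦0, 3↦3, 4↦4, 5↦3, 6↦0]  zeros at y ∈ {2, 6}
  x = 5: [0↦1, 1↦0, 2↦4, 3↦6, 4↦6, 5↦4, 6↦0]  zeros at y ∈ {1, 6}
  x = 6: [0↦4, 1↦2, 2↦5, 3↦6, 4↦5, 5↦2, 6↦4]  zeros at y ∈ ∅
Collecting zeros: affine points = {(3, 0), (3, 2), (4, 2), (4, 6), (5, 1), (5, 6)}.
Total count |C(F_7)_aff| = 6.


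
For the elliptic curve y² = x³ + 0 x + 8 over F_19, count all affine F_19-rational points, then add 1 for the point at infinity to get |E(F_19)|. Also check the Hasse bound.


Affine points = {(1, 3), (1, 16), (2, 4), (2, 15), (3, 4), (3, 15), (5, 0), (7, 3), (7, 16), (8, 8), (8, 11), (10, 1), (10, 18), (11, 3), (11, 16), (12, 8), (12, 11), (13, 1), (13, 18), (14, 4), (14, 15), (15, 1), (15, 18), (16, 0), (17, 0), (18, 8), (18, 11)}; affine count = 27; |E(F_19)| = 28.

Discriminant check: Δ ∝ 4a³ + 27b² = 4·0³ + 27·8² = 4·0 + 27·64 ≡ 18 (mod 19). Nonzero ⇒ E is nonsingular.
For each x ∈ F_19, compute rhs = x³ + 0·x + 8 mod 19, then count y ∈ F_19 with y² ≡ rhs.
  x = 0: rhs = 8, matching y values: none (0 points).
  x = 1: rhs = 9, matching y values: 3, 16 (2 points).
  x = 2: rhs = 16, matching y values: 4, 15 (2 points).
  x = 3: rhs = 16, matching y values: 4, 15 (2 points).
  x = 4: rhs = 15, matching y values: none (0 points).
  x = 5: rhs = 0, matching y values: 0 (1 points).
  x = 6: rhs = 15, matching y values: none (0 points).
  x = 7: rhs = 9, matching y values: 3, 16 (2 points).
  x = 8: rhs = 7, matching y values: 8, 11 (2 points).
  x = 9: rhs = 15, matching y values: none (0 points).
  x = 10: rhs = 1, matching y values: 1, 18 (2 points).
  x = 11: rhs = 9, matching y values: 3, 16 (2 points).
  x = 12: rhs = 7, matching y values: 8, 11 (2 points).
  x = 13: rhs = 1, matching y values: 1, 18 (2 points).
  x = 14: rhs = 16, matching y values: 4, 15 (2 points).
  x = 15: rhs = 1, matching y values: 1, 18 (2 points).
  x = 16: rhs = 0, matching y values: 0 (1 points).
  x = 17: rhs = 0, matching y values: 0 (1 points).
  x = 18: rhs = 7, matching y values: 8, 11 (2 points).
Total affine count: 27.
Full point count |E(F_19)| = 27 + 1 = 28.
Hasse bound: |28 − (19+1)| = |8| = 8 ≤ 2√19 ≈ 8.7178 ✓.


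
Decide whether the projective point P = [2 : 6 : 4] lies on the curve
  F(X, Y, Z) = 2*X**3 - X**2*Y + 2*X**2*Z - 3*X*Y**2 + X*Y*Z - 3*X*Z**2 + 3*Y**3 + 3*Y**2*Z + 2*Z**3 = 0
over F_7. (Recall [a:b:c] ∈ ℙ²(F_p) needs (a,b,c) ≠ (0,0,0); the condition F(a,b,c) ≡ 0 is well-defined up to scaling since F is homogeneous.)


F(2,6,4) ≡ 2 (mod 7); P is NOT on the curve.

Evaluate F(2, 6, 4) term-by-term (mod 7).
  2*X**3 ↦ 2·8·1·1 = 16
  -X**2*Y ↦ -1·4·6·1 = -24
  2*X**2*Z ↦ 2·4·1·4 = 32
  -3*X*Y**2 ↦ -3·2·36·1 = -216
  X*Y*Z ↦ 1·2·6·4 = 48
  -3*X*Z**2 ↦ -3·2·1·16 = -96
  3*Y**3 ↦ 3·1·216·1 = 648
  3*Y**2*Z ↦ 3·1·36·4 = 432
  2*Z**3 ↦ 2·1·1·64 = 128
Sum: F(2, 6, 4) = (16) + (-24) + (32) + (-216) + (48) + (-96) + (648) + (432) + (128) = 968.
Reducing mod 7: 968 ≡ 2 (mod 7).
Since F(a, b, c) ≡ 2 ≠ 0 (mod 7), P does NOT lie on the curve.


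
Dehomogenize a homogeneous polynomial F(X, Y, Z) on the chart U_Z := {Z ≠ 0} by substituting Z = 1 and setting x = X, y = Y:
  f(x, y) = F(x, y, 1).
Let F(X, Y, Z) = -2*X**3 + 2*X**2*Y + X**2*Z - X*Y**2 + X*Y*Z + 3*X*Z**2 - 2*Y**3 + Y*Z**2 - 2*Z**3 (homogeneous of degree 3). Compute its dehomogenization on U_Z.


f(x, y) = -2*x**3 + 2*x**2*y + x**2 - x*y**2 + x*y + 3*x - 2*y**3 + y - 2

On U_Z we set Z = 1. Each monomial c·X^i·Y^j·Z^k in F becomes c·x^i·y^j·1^k = c·x^i·y^j.
Substituting Z = 1: F(X, Y, 1) = -2*x**3 + 2*x**2*y + x**2 - x*y**2 + x*y + 3*x - 2*y**3 + y - 2.
Note: deg(f) ≤ deg(F) = 3; strict inequality happens when F is divisible by Z (lost terms).


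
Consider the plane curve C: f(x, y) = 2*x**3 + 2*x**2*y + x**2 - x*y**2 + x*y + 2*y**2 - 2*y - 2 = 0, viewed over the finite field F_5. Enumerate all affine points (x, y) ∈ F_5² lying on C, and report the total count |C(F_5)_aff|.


Affine F_5-points: {(0, 3), (2, 4), (3, 2)}; count = 3.

For each of the 25 pairs (x, y) ∈ F_5², evaluate f(x, y) mod 5. Record the zeros.
  x = 0: [0↦3, 1↦3, 2↦2, 3↦0, 4↦2]  zeros at y ∈ {3}
  x = 1: [0↦1, 1↦3, 2↦2, 3↦3, 4↦1]  zeros at y ∈ ∅
  x = 2: [0↦3, 1↦1, 2↦4, 3↦2, 4↦0]  zeros at y ∈ {4}
  x = 3: [0↦1, 1↦4, 2↦0, 3↦4, 4↦1]  zeros at y ∈ {2}
  x = 4: [0↦2, 1↦4, 2↦2, 3↦1, 4↦1]  zeros at y ∈ ∅
Collecting zeros: affine points = {(0, 3), (2, 4), (3, 2)}.
Total count |C(F_5)_aff| = 3.


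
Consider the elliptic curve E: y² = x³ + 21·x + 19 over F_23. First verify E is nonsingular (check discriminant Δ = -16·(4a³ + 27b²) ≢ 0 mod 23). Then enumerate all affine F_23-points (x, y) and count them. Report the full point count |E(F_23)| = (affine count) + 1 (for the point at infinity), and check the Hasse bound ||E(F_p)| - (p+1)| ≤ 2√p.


Affine points = {(1, 8), (1, 15), (2, 0), (4, 11), (4, 12), (6, 4), (6, 19), (7, 7), (7, 16), (8, 3), (8, 20), (15, 11), (15, 12), (16, 9), (16, 14), (19, 3), (19, 20)}; affine count = 17; |E(F_23)| = 18.

Discriminant check: Δ ∝ 4a³ + 27b² = 4·21³ + 27·19² = 4·9261 + 27·361 ≡ 9 (mod 23). Nonzero ⇒ E is nonsingular.
For each x ∈ F_23, compute rhs = x³ + 21·x + 19 mod 23, then count y ∈ F_23 with y² ≡ rhs.
  x = 0: rhs = 19, matching y values: none (0 points).
  x = 1: rhs = 18, matching y values: 8, 15 (2 points).
  x = 2: rhs = 0, matching y values: 0 (1 points).
  x = 3: rhs = 17, matching y values: none (0 points).
  x = 4: rhs = 6, matching y values: 11, 12 (2 points).
  x = 5: rhs = 19, matching y values: none (0 points).
  x = 6: rhs = 16, matching y values: 4, 19 (2 points).
  x = 7: rhs = 3, matching y values: 7, 16 (2 points).
  x = 8: rhs = 9, matching y values: 3, 20 (2 points).
  x = 9: rhs = 17, matching y values: none (0 points).
  x = 10: rhs = 10, matching y values: none (0 points).
  x = 11: rhs = 17, matching y values: none (0 points).
  x = 12: rhs = 21, matching y values: none (0 points).
  x = 13: rhs = 5, matching y values: none (0 points).
  x = 14: rhs = 21, matching y values: none (0 points).
  x = 15: rhs = 6, matching y values: 11, 12 (2 points).
  x = 16: rhs = 12, matching y values: 9, 14 (2 points).
  x = 17: rhs = 22, matching y values: none (0 points).
  x = 18: rhs = 19, matching y values: none (0 points).
  x = 19: rhs = 9, matching y values: 3, 20 (2 points).
  x = 20: rhs = 21, matching y values: none (0 points).
  x = 21: rhs = 15, matching y values: none (0 points).
  x = 22: rhs = 20, matching y values: none (0 points).
Total affine count: 17.
Full point count |E(F_23)| = 17 + 1 = 18.
Hasse bound: |18 − (23+1)| = |-6| = 6 ≤ 2√23 ≈ 9.5917 ✓.


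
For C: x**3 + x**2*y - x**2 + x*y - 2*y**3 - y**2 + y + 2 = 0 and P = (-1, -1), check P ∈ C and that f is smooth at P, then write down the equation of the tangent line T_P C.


Tangent line at P: 6*x - 3*y + 3 = 0.

Step 1: f(-1, -1) = 0, so P lies on C.
Step 2: partial derivatives
  f_x(x, y) = 3*x**2 + 2*x*y - 2*x + y, f_y(x, y) = x**2 + x - 6*y**2 - 2*y + 1.
  f_x(P) = 6, f_y(P) = -3 (gradient nonzero, so P is smooth).
Step 3: tangent line at P: 6·(x − -1) + -3·(y − -1) = 0.
Expanding: 6*x - 3*y + 3 = 0.


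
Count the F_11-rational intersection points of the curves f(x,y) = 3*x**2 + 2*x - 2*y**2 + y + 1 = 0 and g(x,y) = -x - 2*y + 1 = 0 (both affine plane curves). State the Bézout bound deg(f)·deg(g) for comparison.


Common zeros: ∅; count = 0; Bézout bound = 2.

deg(f) = 2, deg(g) = 1, so Bézout bound = 2.
Scan x ∈ F_11. For each x, list the y ∈ F_11 with f(x, y) ≡ 0 and those with g(x, y) ≡ 0 (mod 11); the common zeros in that column are the intersection.
  x = 0: f ≡ 0 at y ∈ {1, 5}; g ≡ 0 at y ∈ {6}; common: ∅.
  x = 1: f ≡ 0 at y ∈ {2, 4}; g ≡ 0 at y ∈ {0}; common: ∅.
  x = 2: f ≡ 0 at y ∈ {2, 4}; g ≡ 0 at y ∈ {5}; common: ∅.
  x = 3: f ≡ 0 at y ∈ {1, 5}; g ≡ 0 at y ∈ {10}; common: ∅.
  x = 4: f ≡ 0 at y ∈ ∅; g ≡ 0 at y ∈ {4}; common: ∅.
  x = 5: f ≡ 0 at y ∈ ∅; g ≡ 0 at y ∈ {9}; common: ∅.
  x = 6: f ≡ 0 at y ∈ {0, 6}; g ≡ 0 at y ∈ {3}; common: ∅.
  x = 7: f ≡ 0 at y ∈ ∅; g ≡ 0 at y ∈ {8}; common: ∅.
  x = 8: f ≡ 0 at y ∈ {0, 6}; g ≡ 0 at y ∈ {2}; common: ∅.
  x = 9: f ≡ 0 at y ∈ ∅; g ≡ 0 at y ∈ {7}; common: ∅.
  x = 10: f ≡ 0 at y ∈ ∅; g ≡ 0 at y ∈ {1}; common: ∅.
Collecting: common zeros = ∅, so the count is 0.
Comparison with the Bézout bound: 0 ≤ 2 = deg(f)·deg(g), as expected for curves with no common component (the affine F_11-count falls short of the bound because intersections may lie at infinity, over extension fields, or carry multiplicity).


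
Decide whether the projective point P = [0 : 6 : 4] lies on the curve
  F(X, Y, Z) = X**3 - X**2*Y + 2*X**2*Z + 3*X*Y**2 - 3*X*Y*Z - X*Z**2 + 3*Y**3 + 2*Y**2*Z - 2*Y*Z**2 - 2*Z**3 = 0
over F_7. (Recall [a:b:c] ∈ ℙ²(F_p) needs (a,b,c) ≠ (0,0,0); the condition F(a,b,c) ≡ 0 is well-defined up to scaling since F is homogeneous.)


F(0,6,4) ≡ 0 (mod 7); P is on the curve.

Evaluate F(0, 6, 4) term-by-term (mod 7).
  X**3 ↦ 1·0·1·1 = 0
  -X**2*Y ↦ -1·0·6·1 = 0
  2*X**2*Z ↦ 2·0·1·4 = 0
  3*X*Y**2 ↦ 3·0·36·1 = 0
  -3*X*Y*Z ↦ -3·0·6·4 = 0
  -X*Z**2 ↦ -1·0·1·16 = 0
  3*Y**3 ↦ 3·1·216·1 = 648
  2*Y**2*Z ↦ 2·1·36·4 = 288
  -2*Y*Z**2 ↦ -2·1·6·16 = -192
  -2*Z**3 ↦ -2·1·1·64 = -128
Sum: F(0, 6, 4) = (0) + (0) + (0) + (0) + (0) + (0) + (648) + (288) + (-192) + (-128) = 616.
Reducing mod 7: 616 ≡ 0 (mod 7).
Since F(a, b, c) ≡ 0 (mod 7), P lies on the curve.


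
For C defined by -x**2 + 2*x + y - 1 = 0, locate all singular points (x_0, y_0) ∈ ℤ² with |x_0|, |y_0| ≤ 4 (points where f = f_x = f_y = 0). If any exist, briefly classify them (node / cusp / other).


No singular points in the scanned grid; C is smooth there.

Compute partial derivatives:
  f_x = 2 - 2*x.
  f_y = 1.
f_y = 1 is a nonzero constant, so f_y never vanishes: no point (x, y) can satisfy f = f_x = f_y = 0. In particular no (x, y) ∈ {−4, ..., 4}² is singular; the curve is smooth.


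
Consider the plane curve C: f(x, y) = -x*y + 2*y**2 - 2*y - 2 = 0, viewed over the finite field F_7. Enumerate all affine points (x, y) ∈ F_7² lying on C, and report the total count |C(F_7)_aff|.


Affine F_7-points: {(1, 2), (1, 3), (2, 4), (2, 5), (5, 1), (5, 6)}; count = 6.

For each of the 49 pairs (x, y) ∈ F_7², evaluate f(x, y) mod 7. Record the zeros.
  x = 0: [0↦5, 1↦5, 2↦2, 3↦3, 4↦1, 5↦3, 6↦2]  zeros at y ∈ ∅
  x = 1: [0↦5, 1↦4, 2↦0, 3↦0, 4↦4, 5↦5, 6↦3]  zeros at y ∈ {2, 3}
  x = 2: [0↦5, 1↦3, 2↦5, 3↦4, 4↦0, 5↦0, 6↦4]  zeros at y ∈ {4, 5}
  x = 3: [0↦5, 1↦2, 2↦3, 3↦1, 4↦3, 5↦2, 6↦5]  zeros at y ∈ ∅
  x = 4: [0↦5, 1↦1, 2↦1, 3↦5, 4↦6, 5↦4, 6↦6]  zeros at y ∈ ∅
  x = 5: [0↦5, 1↦0, 2↦6, 3↦2, 4↦2, 5↦6, 6↦0]  zeros at y ∈ {1, 6}
  x = 6: [0↦5, 1↦6, 2↦4, 3↦6, 4↦5, 5↦1, 6↦1]  zeros at y ∈ ∅
Collecting zeros: affine points = {(1, 2), (1, 3), (2, 4), (2, 5), (5, 1), (5, 6)}.
Total count |C(F_7)_aff| = 6.


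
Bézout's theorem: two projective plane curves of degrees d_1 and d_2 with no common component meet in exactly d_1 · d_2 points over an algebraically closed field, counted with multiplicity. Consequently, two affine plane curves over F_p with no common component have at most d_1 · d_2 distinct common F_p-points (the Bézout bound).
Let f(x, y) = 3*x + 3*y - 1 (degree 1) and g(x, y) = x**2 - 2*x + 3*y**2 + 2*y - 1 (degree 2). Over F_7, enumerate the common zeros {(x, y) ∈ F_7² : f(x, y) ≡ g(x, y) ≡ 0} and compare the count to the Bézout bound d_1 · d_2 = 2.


Common zeros: {(0, 5), (5, 0)}; count = 2; Bézout bound = 2.

deg(f) = 1, deg(g) = 2, so Bézout bound = 2.
Scan x ∈ F_7. For each x, list the y ∈ F_7 with f(x, y) ≡ 0 and those with g(x, y) ≡ 0 (mod 7); the common zeros in that column are the intersection.
  x = 0: f ≡ 0 at y ∈ {5}; g ≡ 0 at y ∈ {5, 6}; common: {5}.
  x = 1: f ≡ 0 at y ∈ {4}; g ≡ 0 at y ∈ {2}; common: ∅.
  x = 2: f ≡ 0 at y ∈ {3}; g ≡ 0 at y ∈ {5, 6}; common: ∅.
  x = 3: f ≡ 0 at y ∈ {2}; g ≡ 0 at y ∈ {1, 3}; common: ∅.
  x = 4: f ≡ 0 at y ∈ {1}; g ≡ 0 at y ∈ {0, 4}; common: ∅.
  x = 5: f ≡ 0 at y ∈ {0}; g ≡ 0 at y ∈ {0, 4}; common: {0}.
  x = 6: f ≡ 0 at y ∈ {6}; g ≡ 0 at y ∈ {1, 3}; common: ∅.
Collecting: common zeros = {(0, 5), (5, 0)}, so the count is 2.
Comparison with the Bézout bound: 2 ≤ 2 = deg(f)·deg(g), as expected for curves with no common component (the bound is attained).


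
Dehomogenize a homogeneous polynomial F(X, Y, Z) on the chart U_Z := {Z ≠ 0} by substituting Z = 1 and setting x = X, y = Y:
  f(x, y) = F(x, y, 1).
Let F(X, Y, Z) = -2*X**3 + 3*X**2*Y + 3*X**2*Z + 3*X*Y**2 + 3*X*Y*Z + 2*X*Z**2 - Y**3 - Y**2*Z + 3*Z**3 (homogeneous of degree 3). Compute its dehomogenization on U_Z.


f(x, y) = -2*x**3 + 3*x**2*y + 3*x**2 + 3*x*y**2 + 3*x*y + 2*x - y**3 - y**2 + 3

On U_Z we set Z = 1. Each monomial c·X^i·Y^j·Z^k in F becomes c·x^i·y^j·1^k = c·x^i·y^j.
Substituting Z = 1: F(X, Y, 1) = -2*x**3 + 3*x**2*y + 3*x**2 + 3*x*y**2 + 3*x*y + 2*x - y**3 - y**2 + 3.
Note: deg(f) ≤ deg(F) = 3; strict inequality happens when F is divisible by Z (lost terms).


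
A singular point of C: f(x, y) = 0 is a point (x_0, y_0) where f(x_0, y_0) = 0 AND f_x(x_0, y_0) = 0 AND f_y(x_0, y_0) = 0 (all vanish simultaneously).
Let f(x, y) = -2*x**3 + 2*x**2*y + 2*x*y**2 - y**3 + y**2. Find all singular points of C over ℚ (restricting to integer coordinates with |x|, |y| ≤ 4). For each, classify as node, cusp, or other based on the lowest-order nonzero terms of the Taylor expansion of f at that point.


Singular points: {(0, 0)}; classification: cusp.

Compute partial derivatives:
  f_x = -6*x**2 + 4*x*y + 2*y**2.
  f_y = 2*x**2 + 4*x*y - 3*y**2 + 2*y.
Scan x_0 ∈ {−4, ..., 4}. For each x_0, f_y(x_0, y) is a polynomial in y; find its integer roots y ∈ {−4, ..., 4}, then test f_x and f at those candidates.
  x = -4: f_y(-4, y) = -3*y**2 - 14*y + 32; no integer root y with |y| ≤ 4.
  x = -3: f_y(-3, y) = -3*y**2 - 10*y + 18; no integer root y with |y| ≤ 4.
  x = -2: f_y(-2, y) = -3*y**2 - 6*y + 8; no integer root y with |y| ≤ 4.
  x = -1: f_y(-1, y) = -3*y**2 - 2*y + 2; no integer root y with |y| ≤ 4.
  x = 0: f_y(0, y) = -3*y**2 + 2*y; vanishes at y ∈ {0}. (0, 0): f_x = 0, f = 0 — SINGULAR.
  x = 1: f_y(1, y) = -3*y**2 + 6*y + 2; no integer root y with |y| ≤ 4.
  x = 2: f_y(2, y) = -3*y**2 + 10*y + 8; vanishes at y ∈ {4}. (2, 4): f_x = 40 ≠ 0.
  x = 3: f_y(3, y) = -3*y**2 + 14*y + 18; no integer root y with |y| ≤ 4.
  x = 4: f_y(4, y) = -3*y**2 + 18*y + 32; no integer root y with |y| ≤ 4.
Only singular point on the grid: (0, 0).
Classify: substitute x = 0 + u, y = 0 + v and expand: f = -2*u**3 + 2*u**2*v + 2*u*v**2 - v**3 + v**2.
No constant or linear terms (consistent with a singular point). Quadratic part: v**2. Cubic part: -2*u**3 + 2*u**2*v + 2*u*v**2 - v**3.
The quadratic part v**2 is a perfect square, so there is a single (double) tangent line v = 0, i.e. y = 0. Restricting the cubic part to that line (v = 0) leaves -2*u**3 ≠ 0, so f is not divisible by v and the branch is v² ≈ 2*u**3 to lowest order — this is a cusp.
Classification: cusp.


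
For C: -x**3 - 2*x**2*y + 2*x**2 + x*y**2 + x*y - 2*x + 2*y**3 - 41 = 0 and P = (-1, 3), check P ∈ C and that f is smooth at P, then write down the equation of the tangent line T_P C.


Tangent line at P: 15*x + 45*y - 120 = 0.

Step 1: f(-1, 3) = 0, so P lies on C.
Step 2: partial derivatives
  f_x(x, y) = -3*x**2 - 4*x*y + 4*x + y**2 + y - 2, f_y(x, y) = -2*x**2 + 2*x*y + x + 6*y**2.
  f_x(P) = 15, f_y(P) = 45 (gradient nonzero, so P is smooth).
Step 3: tangent line at P: 15·(x − -1) + 45·(y − 3) = 0.
Expanding: 15*x + 45*y - 120 = 0.


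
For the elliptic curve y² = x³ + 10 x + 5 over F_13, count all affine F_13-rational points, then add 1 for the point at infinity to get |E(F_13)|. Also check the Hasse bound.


Affine points = {(1, 4), (1, 9), (3, 6), (3, 7), (8, 5), (8, 8), (10, 0), (11, 4), (11, 9)}; affine count = 9; |E(F_13)| = 10.

Discriminant check: Δ ∝ 4a³ + 27b² = 4·10³ + 27·5² = 4·1000 + 27·25 ≡ 8 (mod 13). Nonzero ⇒ E is nonsingular.
For each x ∈ F_13, compute rhs = x³ + 10·x + 5 mod 13, then count y ∈ F_13 with y² ≡ rhs.
  x = 0: rhs = 5, matching y values: none (0 points).
  x = 1: rhs = 3, matching y values: 4, 9 (2 points).
  x = 2: rhs = 7, matching y values: none (0 points).
  x = 3: rhs = 10, matching y values: 6, 7 (2 points).
  x = 4: rhs = 5, matching y values: none (0 points).
  x = 5: rhs = 11, matching y values: none (0 points).
  x = 6: rhs = 8, matching y values: none (0 points).
  x = 7: rhs = 2, matching y values: none (0 points).
  x = 8: rhs = 12, matching y values: 5, 8 (2 points).
  x = 9: rhs = 5, matching y values: none (0 points).
  x = 10: rhs = 0, matching y values: 0 (1 points).
  x = 11: rhs = 3, matching y values: 4, 9 (2 points).
  x = 12: rhs = 7, matching y values: none (0 points).
Total affine count: 9.
Full point count |E(F_13)| = 9 + 1 = 10.
Hasse bound: |10 − (13+1)| = |-4| = 4 ≤ 2√13 ≈ 7.2111 ✓.
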